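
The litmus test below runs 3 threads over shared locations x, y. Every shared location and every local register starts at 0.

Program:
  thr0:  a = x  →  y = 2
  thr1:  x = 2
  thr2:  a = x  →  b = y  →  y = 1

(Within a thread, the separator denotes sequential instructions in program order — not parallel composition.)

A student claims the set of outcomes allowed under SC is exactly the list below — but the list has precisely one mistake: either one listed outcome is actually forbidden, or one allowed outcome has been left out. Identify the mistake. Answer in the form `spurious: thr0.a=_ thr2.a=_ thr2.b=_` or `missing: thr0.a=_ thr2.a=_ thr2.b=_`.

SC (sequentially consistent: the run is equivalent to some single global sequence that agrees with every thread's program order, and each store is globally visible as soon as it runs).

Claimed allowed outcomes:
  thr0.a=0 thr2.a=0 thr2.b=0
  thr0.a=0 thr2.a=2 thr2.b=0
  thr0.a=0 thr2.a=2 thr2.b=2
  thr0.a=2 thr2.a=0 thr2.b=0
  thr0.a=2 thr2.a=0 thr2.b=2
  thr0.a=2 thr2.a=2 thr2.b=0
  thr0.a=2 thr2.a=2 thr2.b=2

missing: thr0.a=0 thr2.a=0 thr2.b=2

outcome vector order: (thr0.a,thr2.a,thr2.b)
[SC] allowed = {0/0/0, 0/0/2, 0/2/0, 0/2/2, 2/0/0, 2/0/2, 2/2/0, 2/2/2}
SC∖claimed = {0/0/2}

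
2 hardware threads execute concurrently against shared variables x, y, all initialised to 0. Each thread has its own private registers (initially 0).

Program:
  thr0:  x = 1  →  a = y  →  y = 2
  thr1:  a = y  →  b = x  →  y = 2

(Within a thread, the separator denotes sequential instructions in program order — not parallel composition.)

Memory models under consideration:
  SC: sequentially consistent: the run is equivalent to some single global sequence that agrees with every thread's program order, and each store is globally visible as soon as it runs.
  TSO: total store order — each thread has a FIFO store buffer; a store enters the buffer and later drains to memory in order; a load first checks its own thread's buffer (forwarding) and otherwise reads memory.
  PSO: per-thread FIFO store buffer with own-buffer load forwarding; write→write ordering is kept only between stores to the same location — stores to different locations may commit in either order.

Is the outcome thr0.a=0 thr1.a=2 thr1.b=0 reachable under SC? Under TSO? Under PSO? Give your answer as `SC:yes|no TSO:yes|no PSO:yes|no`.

SC:no TSO:no PSO:yes

outcome vector order: (thr0.a,thr1.a,thr1.b)
under SC → (0,0,0); (0,0,1); (0,2,1); (2,0,0); (2,0,1)
under TSO → (0,0,0); (0,0,1); (0,2,1); (2,0,0); (2,0,1)
under PSO → (0,0,0); (0,0,1); (0,2,0); (0,2,1); (2,0,0); (2,0,1)
target (0,2,0) ∈ {PSO}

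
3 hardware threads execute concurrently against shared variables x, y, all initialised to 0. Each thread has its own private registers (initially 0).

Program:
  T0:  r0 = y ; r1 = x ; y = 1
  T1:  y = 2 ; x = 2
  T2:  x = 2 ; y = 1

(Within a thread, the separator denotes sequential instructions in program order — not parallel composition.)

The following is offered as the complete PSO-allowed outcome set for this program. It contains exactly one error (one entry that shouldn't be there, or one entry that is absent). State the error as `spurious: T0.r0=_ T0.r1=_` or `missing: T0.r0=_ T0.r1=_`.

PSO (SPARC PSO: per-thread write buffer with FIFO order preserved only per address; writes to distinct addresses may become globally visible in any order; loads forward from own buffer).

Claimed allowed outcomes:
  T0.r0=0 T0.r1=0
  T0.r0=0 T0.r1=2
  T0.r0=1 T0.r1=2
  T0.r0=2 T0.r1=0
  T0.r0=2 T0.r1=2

outcome vector order: (T0.r0,T0.r1)
[PSO] allowed = {0/0; 0/2; 1/0; 1/2; 2/0; 2/2}
PSO∖claimed = {1/0}

missing: T0.r0=1 T0.r1=0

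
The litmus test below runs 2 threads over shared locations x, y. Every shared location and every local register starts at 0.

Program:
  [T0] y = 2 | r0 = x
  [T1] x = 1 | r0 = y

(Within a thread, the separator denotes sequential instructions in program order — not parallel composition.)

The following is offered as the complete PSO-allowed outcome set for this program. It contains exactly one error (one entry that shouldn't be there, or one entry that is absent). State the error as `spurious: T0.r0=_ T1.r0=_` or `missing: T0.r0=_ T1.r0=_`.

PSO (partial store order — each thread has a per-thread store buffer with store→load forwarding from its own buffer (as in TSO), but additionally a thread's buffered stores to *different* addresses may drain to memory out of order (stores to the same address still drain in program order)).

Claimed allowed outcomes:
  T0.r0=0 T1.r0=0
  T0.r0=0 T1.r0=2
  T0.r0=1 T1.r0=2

missing: T0.r0=1 T1.r0=0

outcome vector order: (T0.r0,T1.r0)
[PSO] allowed = {(0,0) (0,2) (1,0) (1,2)}
PSO∖claimed = {(1,0)}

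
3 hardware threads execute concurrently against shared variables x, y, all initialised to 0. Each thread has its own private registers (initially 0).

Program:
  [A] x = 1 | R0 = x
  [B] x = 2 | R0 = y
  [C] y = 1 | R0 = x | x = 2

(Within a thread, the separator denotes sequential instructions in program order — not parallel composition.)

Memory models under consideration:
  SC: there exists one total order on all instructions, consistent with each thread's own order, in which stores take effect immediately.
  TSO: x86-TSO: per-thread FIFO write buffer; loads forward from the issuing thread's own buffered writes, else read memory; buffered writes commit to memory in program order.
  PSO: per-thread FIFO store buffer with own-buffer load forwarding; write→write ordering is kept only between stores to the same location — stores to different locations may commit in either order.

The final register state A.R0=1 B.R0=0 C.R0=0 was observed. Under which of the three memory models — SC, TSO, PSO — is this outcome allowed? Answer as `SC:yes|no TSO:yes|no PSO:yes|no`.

outcome vector order: (A.R0,B.R0,C.R0)
SC: 10 outcomes — {1/0/1; 1/0/2; 1/1/0; 1/1/1; 1/1/2; 2/0/1; 2/0/2; 2/1/0; 2/1/1; 2/1/2}
TSO: 12 outcomes — {1/0/0; 1/0/1; 1/0/2; 1/1/0; 1/1/1; 1/1/2; 2/0/0; 2/0/1; 2/0/2; 2/1/0; 2/1/1; 2/1/2}
PSO: 12 outcomes — {1/0/0; 1/0/1; 1/0/2; 1/1/0; 1/1/1; 1/1/2; 2/0/0; 2/0/1; 2/0/2; 2/1/0; 2/1/1; 2/1/2}
target 1/0/0 ∈ {TSO,PSO}

SC:no TSO:yes PSO:yes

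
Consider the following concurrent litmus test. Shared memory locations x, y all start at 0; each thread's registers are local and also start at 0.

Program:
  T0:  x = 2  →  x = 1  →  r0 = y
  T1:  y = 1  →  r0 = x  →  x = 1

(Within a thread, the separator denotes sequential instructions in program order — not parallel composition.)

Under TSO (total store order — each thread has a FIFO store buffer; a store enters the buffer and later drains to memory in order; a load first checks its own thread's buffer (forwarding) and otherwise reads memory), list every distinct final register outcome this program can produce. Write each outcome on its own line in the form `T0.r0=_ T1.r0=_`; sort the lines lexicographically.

T0.r0=0 T1.r0=0
T0.r0=0 T1.r0=1
T0.r0=0 T1.r0=2
T0.r0=1 T1.r0=0
T0.r0=1 T1.r0=1
T0.r0=1 T1.r0=2

outcome vector order: (T0.r0,T1.r0)
|TSO outcomes| = 6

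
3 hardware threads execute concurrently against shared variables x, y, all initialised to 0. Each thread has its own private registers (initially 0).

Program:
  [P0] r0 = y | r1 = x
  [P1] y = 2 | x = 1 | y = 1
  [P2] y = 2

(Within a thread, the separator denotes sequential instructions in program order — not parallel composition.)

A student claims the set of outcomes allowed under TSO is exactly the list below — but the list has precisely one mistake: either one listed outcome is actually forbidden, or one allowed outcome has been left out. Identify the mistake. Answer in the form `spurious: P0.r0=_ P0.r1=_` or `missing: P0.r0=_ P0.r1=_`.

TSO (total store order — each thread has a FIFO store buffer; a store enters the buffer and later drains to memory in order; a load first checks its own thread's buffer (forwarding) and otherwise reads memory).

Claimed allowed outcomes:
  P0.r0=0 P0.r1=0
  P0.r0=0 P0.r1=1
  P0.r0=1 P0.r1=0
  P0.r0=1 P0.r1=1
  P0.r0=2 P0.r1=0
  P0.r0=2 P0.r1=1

spurious: P0.r0=1 P0.r1=0

outcome vector order: (P0.r0,P0.r1)
TSO: 5 outcomes — {<0 0> <0 1> <1 1> <2 0> <2 1>}
claimed∖TSO = {<1 0>}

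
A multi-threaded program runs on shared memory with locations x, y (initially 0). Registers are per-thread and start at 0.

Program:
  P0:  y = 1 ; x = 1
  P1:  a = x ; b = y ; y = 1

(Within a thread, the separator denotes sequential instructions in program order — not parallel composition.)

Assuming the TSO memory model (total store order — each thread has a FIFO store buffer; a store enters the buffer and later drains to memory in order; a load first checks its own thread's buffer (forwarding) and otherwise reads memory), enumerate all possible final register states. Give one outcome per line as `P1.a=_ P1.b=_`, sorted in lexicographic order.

P1.a=0 P1.b=0
P1.a=0 P1.b=1
P1.a=1 P1.b=1

outcome vector order: (P1.a,P1.b)
|TSO outcomes| = 3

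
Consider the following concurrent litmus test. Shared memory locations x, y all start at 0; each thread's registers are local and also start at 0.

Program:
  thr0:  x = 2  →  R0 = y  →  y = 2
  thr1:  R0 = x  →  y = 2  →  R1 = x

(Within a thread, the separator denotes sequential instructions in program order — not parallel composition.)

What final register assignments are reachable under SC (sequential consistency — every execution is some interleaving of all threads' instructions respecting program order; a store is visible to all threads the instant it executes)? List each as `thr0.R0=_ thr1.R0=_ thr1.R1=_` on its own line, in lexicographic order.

outcome vector order: (thr0.R0,thr1.R0,thr1.R1)
|SC outcomes| = 5

thr0.R0=0 thr1.R0=0 thr1.R1=2
thr0.R0=0 thr1.R0=2 thr1.R1=2
thr0.R0=2 thr1.R0=0 thr1.R1=0
thr0.R0=2 thr1.R0=0 thr1.R1=2
thr0.R0=2 thr1.R0=2 thr1.R1=2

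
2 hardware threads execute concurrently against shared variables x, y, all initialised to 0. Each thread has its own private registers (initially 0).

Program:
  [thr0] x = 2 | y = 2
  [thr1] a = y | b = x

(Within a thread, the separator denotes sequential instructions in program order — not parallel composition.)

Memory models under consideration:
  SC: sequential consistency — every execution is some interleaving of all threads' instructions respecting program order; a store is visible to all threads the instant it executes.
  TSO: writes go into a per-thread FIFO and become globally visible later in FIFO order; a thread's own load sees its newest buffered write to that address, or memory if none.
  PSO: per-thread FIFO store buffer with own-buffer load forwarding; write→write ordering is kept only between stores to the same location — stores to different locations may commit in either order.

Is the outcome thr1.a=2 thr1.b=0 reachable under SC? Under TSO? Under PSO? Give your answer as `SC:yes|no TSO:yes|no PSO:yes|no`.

SC:no TSO:no PSO:yes

outcome vector order: (thr1.a,thr1.b)
under SC → <0 0>, <0 2>, <2 2>
under TSO → <0 0>, <0 2>, <2 2>
under PSO → <0 0>, <0 2>, <2 0>, <2 2>
target <2 0> ∈ {PSO}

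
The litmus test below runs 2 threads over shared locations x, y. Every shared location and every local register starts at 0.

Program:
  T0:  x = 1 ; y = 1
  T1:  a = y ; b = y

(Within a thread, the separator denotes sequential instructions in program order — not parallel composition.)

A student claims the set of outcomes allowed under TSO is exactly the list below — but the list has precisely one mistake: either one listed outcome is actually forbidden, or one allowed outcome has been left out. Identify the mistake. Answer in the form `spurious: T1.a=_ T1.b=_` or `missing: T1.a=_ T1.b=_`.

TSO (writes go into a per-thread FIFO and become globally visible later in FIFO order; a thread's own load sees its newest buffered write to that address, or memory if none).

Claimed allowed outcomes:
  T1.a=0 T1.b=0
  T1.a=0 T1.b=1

outcome vector order: (T1.a,T1.b)
under TSO → 00, 01, 11
TSO∖claimed = {11}

missing: T1.a=1 T1.b=1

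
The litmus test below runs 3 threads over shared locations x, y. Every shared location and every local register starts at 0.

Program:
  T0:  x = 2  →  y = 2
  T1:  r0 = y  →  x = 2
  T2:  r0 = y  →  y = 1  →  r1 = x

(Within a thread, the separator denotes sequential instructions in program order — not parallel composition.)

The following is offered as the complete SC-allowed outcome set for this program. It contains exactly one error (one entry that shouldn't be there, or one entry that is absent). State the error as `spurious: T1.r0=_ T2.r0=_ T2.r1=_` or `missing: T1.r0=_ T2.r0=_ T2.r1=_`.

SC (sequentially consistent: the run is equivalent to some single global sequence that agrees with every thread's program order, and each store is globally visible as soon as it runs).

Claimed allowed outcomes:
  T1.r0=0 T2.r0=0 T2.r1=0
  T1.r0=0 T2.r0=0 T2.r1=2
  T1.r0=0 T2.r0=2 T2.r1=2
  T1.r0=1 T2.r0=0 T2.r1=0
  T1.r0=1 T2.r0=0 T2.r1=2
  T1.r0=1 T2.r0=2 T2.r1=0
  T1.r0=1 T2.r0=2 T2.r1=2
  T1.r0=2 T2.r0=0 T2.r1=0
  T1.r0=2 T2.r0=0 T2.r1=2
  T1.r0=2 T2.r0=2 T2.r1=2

outcome vector order: (T1.r0,T2.r0,T2.r1)
SC (9): 0/0/0 0/0/2 0/2/2 1/0/0 1/0/2 1/2/2 2/0/0 2/0/2 2/2/2
claimed∖SC = {1/2/0}

spurious: T1.r0=1 T2.r0=2 T2.r1=0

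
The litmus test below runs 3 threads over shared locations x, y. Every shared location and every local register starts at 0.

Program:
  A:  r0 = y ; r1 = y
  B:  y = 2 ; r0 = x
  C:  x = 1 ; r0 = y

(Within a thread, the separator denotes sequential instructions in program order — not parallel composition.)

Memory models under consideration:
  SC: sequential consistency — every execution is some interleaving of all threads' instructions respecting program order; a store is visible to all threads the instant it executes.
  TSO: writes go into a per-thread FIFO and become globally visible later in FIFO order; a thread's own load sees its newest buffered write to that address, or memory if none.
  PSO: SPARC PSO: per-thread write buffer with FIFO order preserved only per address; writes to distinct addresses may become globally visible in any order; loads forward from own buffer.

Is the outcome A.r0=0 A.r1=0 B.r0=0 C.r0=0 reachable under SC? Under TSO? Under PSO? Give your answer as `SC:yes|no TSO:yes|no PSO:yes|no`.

outcome vector order: (A.r0,A.r1,B.r0,C.r0)
under SC → (0,0,0,2), (0,0,1,0), (0,0,1,2), (0,2,0,2), (0,2,1,0), (0,2,1,2), (2,2,0,2), (2,2,1,0), (2,2,1,2)
under TSO → (0,0,0,0), (0,0,0,2), (0,0,1,0), (0,0,1,2), (0,2,0,0), (0,2,0,2), (0,2,1,0), (0,2,1,2), (2,2,0,0), (2,2,0,2), (2,2,1,0), (2,2,1,2)
under PSO → (0,0,0,0), (0,0,0,2), (0,0,1,0), (0,0,1,2), (0,2,0,0), (0,2,0,2), (0,2,1,0), (0,2,1,2), (2,2,0,0), (2,2,0,2), (2,2,1,0), (2,2,1,2)
target (0,0,0,0) ∈ {TSO,PSO}

SC:no TSO:yes PSO:yes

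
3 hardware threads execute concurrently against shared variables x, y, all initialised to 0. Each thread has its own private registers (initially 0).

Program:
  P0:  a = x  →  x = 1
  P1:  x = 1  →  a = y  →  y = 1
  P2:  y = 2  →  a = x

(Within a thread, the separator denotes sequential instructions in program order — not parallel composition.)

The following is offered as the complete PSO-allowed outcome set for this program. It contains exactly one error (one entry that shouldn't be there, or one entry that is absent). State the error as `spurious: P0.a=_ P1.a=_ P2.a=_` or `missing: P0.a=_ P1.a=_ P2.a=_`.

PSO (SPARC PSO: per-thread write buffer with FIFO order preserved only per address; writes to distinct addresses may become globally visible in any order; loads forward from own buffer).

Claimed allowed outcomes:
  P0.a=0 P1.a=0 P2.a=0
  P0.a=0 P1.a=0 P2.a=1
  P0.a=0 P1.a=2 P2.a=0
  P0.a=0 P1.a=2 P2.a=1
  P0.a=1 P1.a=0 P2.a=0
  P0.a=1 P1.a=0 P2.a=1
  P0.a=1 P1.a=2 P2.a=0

missing: P0.a=1 P1.a=2 P2.a=1

outcome vector order: (P0.a,P1.a,P2.a)
PSO (8): 000, 001, 020, 021, 100, 101, 120, 121
PSO∖claimed = {121}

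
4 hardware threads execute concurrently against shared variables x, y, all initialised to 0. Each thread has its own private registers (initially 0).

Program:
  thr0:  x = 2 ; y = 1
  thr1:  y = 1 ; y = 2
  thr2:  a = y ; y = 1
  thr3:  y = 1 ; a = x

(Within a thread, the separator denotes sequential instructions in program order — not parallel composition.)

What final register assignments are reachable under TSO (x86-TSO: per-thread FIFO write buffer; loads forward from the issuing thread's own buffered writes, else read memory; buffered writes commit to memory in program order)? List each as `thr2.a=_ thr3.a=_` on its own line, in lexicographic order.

thr2.a=0 thr3.a=0
thr2.a=0 thr3.a=2
thr2.a=1 thr3.a=0
thr2.a=1 thr3.a=2
thr2.a=2 thr3.a=0
thr2.a=2 thr3.a=2

outcome vector order: (thr2.a,thr3.a)
|TSO outcomes| = 6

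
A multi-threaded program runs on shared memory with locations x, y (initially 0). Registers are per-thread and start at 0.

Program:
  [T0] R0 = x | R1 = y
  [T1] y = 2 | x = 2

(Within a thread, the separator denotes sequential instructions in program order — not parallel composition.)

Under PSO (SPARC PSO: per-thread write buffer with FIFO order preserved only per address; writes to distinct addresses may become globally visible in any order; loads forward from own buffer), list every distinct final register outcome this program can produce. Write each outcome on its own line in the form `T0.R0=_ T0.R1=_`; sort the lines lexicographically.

outcome vector order: (T0.R0,T0.R1)
|PSO outcomes| = 4

T0.R0=0 T0.R1=0
T0.R0=0 T0.R1=2
T0.R0=2 T0.R1=0
T0.R0=2 T0.R1=2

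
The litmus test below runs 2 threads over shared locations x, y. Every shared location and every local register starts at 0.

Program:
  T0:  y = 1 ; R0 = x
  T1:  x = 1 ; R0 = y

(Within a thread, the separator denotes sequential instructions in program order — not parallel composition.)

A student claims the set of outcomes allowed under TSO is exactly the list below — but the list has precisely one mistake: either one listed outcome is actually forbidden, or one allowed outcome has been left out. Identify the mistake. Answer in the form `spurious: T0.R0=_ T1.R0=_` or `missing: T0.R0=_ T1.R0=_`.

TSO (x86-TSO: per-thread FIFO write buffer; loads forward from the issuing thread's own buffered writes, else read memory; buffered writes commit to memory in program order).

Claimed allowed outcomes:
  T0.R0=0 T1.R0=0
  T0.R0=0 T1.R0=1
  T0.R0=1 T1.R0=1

outcome vector order: (T0.R0,T1.R0)
TSO: 4 outcomes — {(0,0); (0,1); (1,0); (1,1)}
TSO∖claimed = {(1,0)}

missing: T0.R0=1 T1.R0=0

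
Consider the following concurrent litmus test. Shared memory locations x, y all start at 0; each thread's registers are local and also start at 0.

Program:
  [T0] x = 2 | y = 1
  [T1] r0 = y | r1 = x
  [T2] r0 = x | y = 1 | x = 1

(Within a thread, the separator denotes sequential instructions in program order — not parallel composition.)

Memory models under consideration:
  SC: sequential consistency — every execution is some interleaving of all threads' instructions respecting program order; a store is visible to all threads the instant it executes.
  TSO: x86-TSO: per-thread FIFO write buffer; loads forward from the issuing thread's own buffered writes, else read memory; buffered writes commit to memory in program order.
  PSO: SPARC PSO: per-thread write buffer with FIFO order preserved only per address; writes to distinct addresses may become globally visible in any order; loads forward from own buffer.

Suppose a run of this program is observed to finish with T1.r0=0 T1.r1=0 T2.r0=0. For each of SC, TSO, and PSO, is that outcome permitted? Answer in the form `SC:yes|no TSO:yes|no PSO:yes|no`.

outcome vector order: (T1.r0,T1.r1,T2.r0)
SC: 11 outcomes — {0/0/0 0/0/2 0/1/0 0/1/2 0/2/0 0/2/2 1/0/0 1/1/0 1/1/2 1/2/0 1/2/2}
TSO: 11 outcomes — {0/0/0 0/0/2 0/1/0 0/1/2 0/2/0 0/2/2 1/0/0 1/1/0 1/1/2 1/2/0 1/2/2}
PSO: 12 outcomes — {0/0/0 0/0/2 0/1/0 0/1/2 0/2/0 0/2/2 1/0/0 1/0/2 1/1/0 1/1/2 1/2/0 1/2/2}
target 0/0/0 ∈ {SC,TSO,PSO}

SC:yes TSO:yes PSO:yes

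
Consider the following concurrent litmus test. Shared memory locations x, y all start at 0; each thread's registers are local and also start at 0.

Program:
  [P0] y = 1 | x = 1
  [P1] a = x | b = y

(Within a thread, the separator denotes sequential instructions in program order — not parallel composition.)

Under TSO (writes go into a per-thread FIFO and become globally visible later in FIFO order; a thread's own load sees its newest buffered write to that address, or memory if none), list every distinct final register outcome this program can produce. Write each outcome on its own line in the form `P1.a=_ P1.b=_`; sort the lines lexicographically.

outcome vector order: (P1.a,P1.b)
|TSO outcomes| = 3

P1.a=0 P1.b=0
P1.a=0 P1.b=1
P1.a=1 P1.b=1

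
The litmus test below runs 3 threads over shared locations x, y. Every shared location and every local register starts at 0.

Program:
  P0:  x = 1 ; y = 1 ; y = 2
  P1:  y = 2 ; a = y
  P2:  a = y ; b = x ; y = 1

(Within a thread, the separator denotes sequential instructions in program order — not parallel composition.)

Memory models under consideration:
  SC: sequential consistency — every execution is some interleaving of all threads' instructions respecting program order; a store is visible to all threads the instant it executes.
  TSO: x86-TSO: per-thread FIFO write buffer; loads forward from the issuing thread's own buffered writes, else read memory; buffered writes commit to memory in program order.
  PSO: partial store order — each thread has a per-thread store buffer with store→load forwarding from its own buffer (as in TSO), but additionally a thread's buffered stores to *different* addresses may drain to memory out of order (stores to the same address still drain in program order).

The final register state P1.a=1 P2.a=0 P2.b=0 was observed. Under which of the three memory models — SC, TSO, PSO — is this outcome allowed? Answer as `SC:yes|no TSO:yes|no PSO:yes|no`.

SC:yes TSO:yes PSO:yes

outcome vector order: (P1.a,P2.a,P2.b)
under SC → 1/0/0; 1/0/1; 1/1/1; 1/2/0; 1/2/1; 2/0/0; 2/0/1; 2/1/1; 2/2/0; 2/2/1
under TSO → 1/0/0; 1/0/1; 1/1/1; 1/2/0; 1/2/1; 2/0/0; 2/0/1; 2/1/1; 2/2/0; 2/2/1
under PSO → 1/0/0; 1/0/1; 1/1/0; 1/1/1; 1/2/0; 1/2/1; 2/0/0; 2/0/1; 2/1/0; 2/1/1; 2/2/0; 2/2/1
target 1/0/0 ∈ {SC,TSO,PSO}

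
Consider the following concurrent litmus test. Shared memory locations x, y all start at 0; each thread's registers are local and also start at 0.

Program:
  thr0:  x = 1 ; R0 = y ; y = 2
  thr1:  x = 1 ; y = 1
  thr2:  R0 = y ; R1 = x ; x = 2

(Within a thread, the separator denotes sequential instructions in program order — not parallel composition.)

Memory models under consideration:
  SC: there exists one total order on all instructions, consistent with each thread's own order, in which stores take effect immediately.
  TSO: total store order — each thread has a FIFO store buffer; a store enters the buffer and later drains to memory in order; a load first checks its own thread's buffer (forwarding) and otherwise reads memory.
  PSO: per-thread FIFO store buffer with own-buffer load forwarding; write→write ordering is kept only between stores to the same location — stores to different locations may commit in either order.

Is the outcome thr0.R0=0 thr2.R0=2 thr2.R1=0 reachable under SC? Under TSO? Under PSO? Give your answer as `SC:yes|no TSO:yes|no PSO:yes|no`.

outcome vector order: (thr0.R0,thr2.R0,thr2.R1)
SC: 8 outcomes — {0/0/0 0/0/1 0/1/1 0/2/1 1/0/0 1/0/1 1/1/1 1/2/1}
TSO: 8 outcomes — {0/0/0 0/0/1 0/1/1 0/2/1 1/0/0 1/0/1 1/1/1 1/2/1}
PSO: 12 outcomes — {0/0/0 0/0/1 0/1/0 0/1/1 0/2/0 0/2/1 1/0/0 1/0/1 1/1/0 1/1/1 1/2/0 1/2/1}
target 0/2/0 ∈ {PSO}

SC:no TSO:no PSO:yes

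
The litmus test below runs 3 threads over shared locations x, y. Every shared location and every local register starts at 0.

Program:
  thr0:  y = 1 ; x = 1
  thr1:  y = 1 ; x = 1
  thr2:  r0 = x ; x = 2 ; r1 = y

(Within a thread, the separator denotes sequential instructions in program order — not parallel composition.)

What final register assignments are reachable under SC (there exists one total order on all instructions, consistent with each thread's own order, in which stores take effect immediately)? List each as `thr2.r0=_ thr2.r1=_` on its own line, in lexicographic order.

outcome vector order: (thr2.r0,thr2.r1)
|SC outcomes| = 3

thr2.r0=0 thr2.r1=0
thr2.r0=0 thr2.r1=1
thr2.r0=1 thr2.r1=1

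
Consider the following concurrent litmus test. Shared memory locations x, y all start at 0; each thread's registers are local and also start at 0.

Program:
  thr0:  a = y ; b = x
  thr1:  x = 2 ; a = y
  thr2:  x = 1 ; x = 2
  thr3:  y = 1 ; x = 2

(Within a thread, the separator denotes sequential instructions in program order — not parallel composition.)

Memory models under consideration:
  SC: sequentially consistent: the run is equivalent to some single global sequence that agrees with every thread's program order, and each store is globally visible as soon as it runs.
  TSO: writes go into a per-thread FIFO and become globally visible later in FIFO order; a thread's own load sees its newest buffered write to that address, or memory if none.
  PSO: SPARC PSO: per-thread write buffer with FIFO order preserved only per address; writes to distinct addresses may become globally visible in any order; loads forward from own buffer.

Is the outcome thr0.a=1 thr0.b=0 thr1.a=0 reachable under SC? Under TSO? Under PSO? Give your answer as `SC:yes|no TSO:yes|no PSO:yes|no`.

SC:no TSO:yes PSO:yes

outcome vector order: (thr0.a,thr0.b,thr1.a)
SC: 11 outcomes — {(0,0,0) (0,0,1) (0,1,0) (0,1,1) (0,2,0) (0,2,1) (1,0,1) (1,1,0) (1,1,1) (1,2,0) (1,2,1)}
TSO: 12 outcomes — {(0,0,0) (0,0,1) (0,1,0) (0,1,1) (0,2,0) (0,2,1) (1,0,0) (1,0,1) (1,1,0) (1,1,1) (1,2,0) (1,2,1)}
PSO: 12 outcomes — {(0,0,0) (0,0,1) (0,1,0) (0,1,1) (0,2,0) (0,2,1) (1,0,0) (1,0,1) (1,1,0) (1,1,1) (1,2,0) (1,2,1)}
target (1,0,0) ∈ {TSO,PSO}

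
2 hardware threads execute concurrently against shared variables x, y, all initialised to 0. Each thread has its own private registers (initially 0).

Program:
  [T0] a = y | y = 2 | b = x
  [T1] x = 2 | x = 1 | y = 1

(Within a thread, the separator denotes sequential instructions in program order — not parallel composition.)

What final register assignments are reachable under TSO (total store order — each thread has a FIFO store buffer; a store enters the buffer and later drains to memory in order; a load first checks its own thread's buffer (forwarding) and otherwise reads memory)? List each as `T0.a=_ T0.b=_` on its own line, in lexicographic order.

outcome vector order: (T0.a,T0.b)
|TSO outcomes| = 4

T0.a=0 T0.b=0
T0.a=0 T0.b=1
T0.a=0 T0.b=2
T0.a=1 T0.b=1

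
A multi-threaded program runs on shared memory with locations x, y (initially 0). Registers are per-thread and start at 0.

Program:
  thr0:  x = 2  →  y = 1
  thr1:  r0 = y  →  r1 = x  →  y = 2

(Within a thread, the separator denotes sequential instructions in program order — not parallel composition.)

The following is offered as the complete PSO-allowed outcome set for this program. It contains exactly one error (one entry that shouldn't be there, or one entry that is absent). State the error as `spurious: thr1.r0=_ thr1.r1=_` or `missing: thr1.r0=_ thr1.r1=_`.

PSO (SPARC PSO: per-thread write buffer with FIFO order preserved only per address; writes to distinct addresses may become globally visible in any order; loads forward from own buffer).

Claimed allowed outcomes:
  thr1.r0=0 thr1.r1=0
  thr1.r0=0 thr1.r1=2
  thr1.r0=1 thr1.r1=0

missing: thr1.r0=1 thr1.r1=2

outcome vector order: (thr1.r0,thr1.r1)
[PSO] allowed = {0/0; 0/2; 1/0; 1/2}
PSO∖claimed = {1/2}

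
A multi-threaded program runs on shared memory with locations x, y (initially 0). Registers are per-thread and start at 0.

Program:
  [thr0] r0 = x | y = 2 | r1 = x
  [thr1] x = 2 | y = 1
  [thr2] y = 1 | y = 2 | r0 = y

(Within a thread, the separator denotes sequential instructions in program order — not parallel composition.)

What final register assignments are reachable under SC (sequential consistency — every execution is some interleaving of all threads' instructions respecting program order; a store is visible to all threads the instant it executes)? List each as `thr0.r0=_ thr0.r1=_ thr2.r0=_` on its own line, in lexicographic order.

thr0.r0=0 thr0.r1=0 thr2.r0=1
thr0.r0=0 thr0.r1=0 thr2.r0=2
thr0.r0=0 thr0.r1=2 thr2.r0=1
thr0.r0=0 thr0.r1=2 thr2.r0=2
thr0.r0=2 thr0.r1=2 thr2.r0=1
thr0.r0=2 thr0.r1=2 thr2.r0=2

outcome vector order: (thr0.r0,thr0.r1,thr2.r0)
|SC outcomes| = 6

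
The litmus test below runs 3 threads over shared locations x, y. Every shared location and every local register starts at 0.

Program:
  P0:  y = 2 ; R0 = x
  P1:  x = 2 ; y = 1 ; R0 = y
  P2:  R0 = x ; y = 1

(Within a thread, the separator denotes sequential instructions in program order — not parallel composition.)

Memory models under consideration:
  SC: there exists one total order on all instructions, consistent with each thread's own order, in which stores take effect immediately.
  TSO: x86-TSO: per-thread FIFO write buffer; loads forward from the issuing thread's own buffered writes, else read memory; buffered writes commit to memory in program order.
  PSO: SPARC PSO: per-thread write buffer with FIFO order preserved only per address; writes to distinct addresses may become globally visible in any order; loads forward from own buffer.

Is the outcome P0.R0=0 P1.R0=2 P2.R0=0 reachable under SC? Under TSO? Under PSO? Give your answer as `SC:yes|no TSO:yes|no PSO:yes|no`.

SC:no TSO:yes PSO:yes

outcome vector order: (P0.R0,P1.R0,P2.R0)
SC: 6 outcomes — {010, 012, 210, 212, 220, 222}
TSO: 8 outcomes — {010, 012, 020, 022, 210, 212, 220, 222}
PSO: 8 outcomes — {010, 012, 020, 022, 210, 212, 220, 222}
target 020 ∈ {TSO,PSO}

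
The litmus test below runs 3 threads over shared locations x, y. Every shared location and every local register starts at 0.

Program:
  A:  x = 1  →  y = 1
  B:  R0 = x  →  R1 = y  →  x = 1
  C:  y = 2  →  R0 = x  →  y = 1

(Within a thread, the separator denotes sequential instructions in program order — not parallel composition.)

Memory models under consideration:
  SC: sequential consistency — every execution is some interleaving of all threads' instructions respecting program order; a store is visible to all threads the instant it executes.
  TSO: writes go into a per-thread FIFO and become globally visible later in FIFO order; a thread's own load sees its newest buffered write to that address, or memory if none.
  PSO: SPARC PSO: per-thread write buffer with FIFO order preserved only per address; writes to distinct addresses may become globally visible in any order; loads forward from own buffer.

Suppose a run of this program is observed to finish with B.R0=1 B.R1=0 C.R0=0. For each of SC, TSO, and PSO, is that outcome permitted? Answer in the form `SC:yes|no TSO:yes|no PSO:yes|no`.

outcome vector order: (B.R0,B.R1,C.R0)
under SC → 0/0/0; 0/0/1; 0/1/0; 0/1/1; 0/2/0; 0/2/1; 1/0/1; 1/1/0; 1/1/1; 1/2/0; 1/2/1
under TSO → 0/0/0; 0/0/1; 0/1/0; 0/1/1; 0/2/0; 0/2/1; 1/0/0; 1/0/1; 1/1/0; 1/1/1; 1/2/0; 1/2/1
under PSO → 0/0/0; 0/0/1; 0/1/0; 0/1/1; 0/2/0; 0/2/1; 1/0/0; 1/0/1; 1/1/0; 1/1/1; 1/2/0; 1/2/1
target 1/0/0 ∈ {TSO,PSO}

SC:no TSO:yes PSO:yes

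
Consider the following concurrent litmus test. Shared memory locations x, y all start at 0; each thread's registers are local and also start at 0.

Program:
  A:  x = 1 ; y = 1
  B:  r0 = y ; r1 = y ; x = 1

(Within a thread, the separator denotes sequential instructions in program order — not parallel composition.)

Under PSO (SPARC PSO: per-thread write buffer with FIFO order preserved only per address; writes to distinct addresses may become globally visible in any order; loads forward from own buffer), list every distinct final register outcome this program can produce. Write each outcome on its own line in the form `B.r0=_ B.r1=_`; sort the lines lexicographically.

outcome vector order: (B.r0,B.r1)
|PSO outcomes| = 3

B.r0=0 B.r1=0
B.r0=0 B.r1=1
B.r0=1 B.r1=1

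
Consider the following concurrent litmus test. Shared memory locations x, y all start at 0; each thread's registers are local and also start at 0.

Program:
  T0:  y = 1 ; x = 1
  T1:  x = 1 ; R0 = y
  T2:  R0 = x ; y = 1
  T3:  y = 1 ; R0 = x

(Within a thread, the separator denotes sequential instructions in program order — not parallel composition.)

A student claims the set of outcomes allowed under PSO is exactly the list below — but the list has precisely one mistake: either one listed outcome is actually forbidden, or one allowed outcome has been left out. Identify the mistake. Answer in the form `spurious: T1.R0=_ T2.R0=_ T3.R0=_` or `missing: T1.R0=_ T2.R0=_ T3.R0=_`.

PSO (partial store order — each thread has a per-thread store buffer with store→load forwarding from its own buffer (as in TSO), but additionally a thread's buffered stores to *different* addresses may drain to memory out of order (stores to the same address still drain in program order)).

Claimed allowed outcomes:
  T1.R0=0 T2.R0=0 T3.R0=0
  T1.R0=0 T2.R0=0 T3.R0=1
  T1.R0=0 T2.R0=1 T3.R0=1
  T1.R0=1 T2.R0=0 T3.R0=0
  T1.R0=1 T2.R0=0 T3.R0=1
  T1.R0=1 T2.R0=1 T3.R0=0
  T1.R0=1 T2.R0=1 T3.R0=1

outcome vector order: (T1.R0,T2.R0,T3.R0)
PSO: 8 outcomes — {000 001 010 011 100 101 110 111}
PSO∖claimed = {010}

missing: T1.R0=0 T2.R0=1 T3.R0=0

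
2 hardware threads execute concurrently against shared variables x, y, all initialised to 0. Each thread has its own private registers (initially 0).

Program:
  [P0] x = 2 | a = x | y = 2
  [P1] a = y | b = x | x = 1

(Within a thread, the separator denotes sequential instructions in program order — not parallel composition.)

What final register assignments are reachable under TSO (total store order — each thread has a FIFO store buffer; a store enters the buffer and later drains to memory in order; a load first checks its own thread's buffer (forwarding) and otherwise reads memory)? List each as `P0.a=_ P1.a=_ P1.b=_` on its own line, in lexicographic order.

outcome vector order: (P0.a,P1.a,P1.b)
|TSO outcomes| = 5

P0.a=1 P1.a=0 P1.b=0
P0.a=1 P1.a=0 P1.b=2
P0.a=2 P1.a=0 P1.b=0
P0.a=2 P1.a=0 P1.b=2
P0.a=2 P1.a=2 P1.b=2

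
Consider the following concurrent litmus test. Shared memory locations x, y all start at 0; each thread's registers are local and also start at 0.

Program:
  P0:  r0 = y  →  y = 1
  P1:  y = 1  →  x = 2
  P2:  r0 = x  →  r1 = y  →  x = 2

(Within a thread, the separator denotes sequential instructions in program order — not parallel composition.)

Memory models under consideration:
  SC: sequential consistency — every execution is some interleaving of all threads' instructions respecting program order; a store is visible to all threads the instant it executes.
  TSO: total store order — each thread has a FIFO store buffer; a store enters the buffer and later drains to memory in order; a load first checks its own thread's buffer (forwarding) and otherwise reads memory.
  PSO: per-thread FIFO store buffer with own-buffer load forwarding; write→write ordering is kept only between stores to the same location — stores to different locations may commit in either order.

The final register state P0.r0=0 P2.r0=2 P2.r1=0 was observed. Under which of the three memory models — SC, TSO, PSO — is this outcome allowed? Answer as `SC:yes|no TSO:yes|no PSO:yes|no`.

outcome vector order: (P0.r0,P2.r0,P2.r1)
under SC → <0 0 0> <0 0 1> <0 2 1> <1 0 0> <1 0 1> <1 2 1>
under TSO → <0 0 0> <0 0 1> <0 2 1> <1 0 0> <1 0 1> <1 2 1>
under PSO → <0 0 0> <0 0 1> <0 2 0> <0 2 1> <1 0 0> <1 0 1> <1 2 0> <1 2 1>
target <0 2 0> ∈ {PSO}

SC:no TSO:no PSO:yes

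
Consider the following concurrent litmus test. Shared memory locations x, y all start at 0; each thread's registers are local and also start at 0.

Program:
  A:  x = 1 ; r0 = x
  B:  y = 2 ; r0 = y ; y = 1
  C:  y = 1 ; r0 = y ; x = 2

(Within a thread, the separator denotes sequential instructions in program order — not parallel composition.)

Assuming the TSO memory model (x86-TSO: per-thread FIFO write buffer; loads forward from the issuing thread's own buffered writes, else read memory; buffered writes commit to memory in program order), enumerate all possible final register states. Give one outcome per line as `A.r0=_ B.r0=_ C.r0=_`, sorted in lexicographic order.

outcome vector order: (A.r0,B.r0,C.r0)
|TSO outcomes| = 6

A.r0=1 B.r0=1 C.r0=1
A.r0=1 B.r0=2 C.r0=1
A.r0=1 B.r0=2 C.r0=2
A.r0=2 B.r0=1 C.r0=1
A.r0=2 B.r0=2 C.r0=1
A.r0=2 B.r0=2 C.r0=2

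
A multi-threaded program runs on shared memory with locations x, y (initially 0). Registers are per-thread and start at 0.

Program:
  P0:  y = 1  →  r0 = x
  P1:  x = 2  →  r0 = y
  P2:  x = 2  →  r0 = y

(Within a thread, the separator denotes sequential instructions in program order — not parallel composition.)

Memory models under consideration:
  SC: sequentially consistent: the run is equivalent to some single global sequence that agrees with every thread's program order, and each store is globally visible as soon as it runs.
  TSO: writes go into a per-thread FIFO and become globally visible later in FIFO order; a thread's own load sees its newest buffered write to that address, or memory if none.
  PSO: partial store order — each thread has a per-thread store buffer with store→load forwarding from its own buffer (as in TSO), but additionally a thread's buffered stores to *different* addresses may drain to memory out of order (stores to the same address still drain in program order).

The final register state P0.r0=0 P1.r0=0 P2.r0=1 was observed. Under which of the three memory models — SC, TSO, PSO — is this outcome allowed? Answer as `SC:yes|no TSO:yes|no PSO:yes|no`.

outcome vector order: (P0.r0,P1.r0,P2.r0)
SC: 5 outcomes — {(0,1,1) (2,0,0) (2,0,1) (2,1,0) (2,1,1)}
TSO: 8 outcomes — {(0,0,0) (0,0,1) (0,1,0) (0,1,1) (2,0,0) (2,0,1) (2,1,0) (2,1,1)}
PSO: 8 outcomes — {(0,0,0) (0,0,1) (0,1,0) (0,1,1) (2,0,0) (2,0,1) (2,1,0) (2,1,1)}
target (0,0,1) ∈ {TSO,PSO}

SC:no TSO:yes PSO:yes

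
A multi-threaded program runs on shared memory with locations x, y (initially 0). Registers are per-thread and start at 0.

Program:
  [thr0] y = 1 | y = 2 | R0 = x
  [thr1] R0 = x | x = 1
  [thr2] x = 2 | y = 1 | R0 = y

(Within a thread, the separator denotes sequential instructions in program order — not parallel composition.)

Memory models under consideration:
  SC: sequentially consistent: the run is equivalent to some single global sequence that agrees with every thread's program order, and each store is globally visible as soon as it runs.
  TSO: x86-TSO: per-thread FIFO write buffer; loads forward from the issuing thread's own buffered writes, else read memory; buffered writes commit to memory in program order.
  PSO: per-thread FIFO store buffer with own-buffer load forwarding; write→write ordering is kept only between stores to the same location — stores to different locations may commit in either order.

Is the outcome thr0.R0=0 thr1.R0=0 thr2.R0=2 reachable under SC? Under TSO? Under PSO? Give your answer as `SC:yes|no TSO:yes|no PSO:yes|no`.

outcome vector order: (thr0.R0,thr1.R0,thr2.R0)
[SC] allowed = {(0,0,1), (0,2,1), (1,0,1), (1,0,2), (1,2,1), (1,2,2), (2,0,1), (2,0,2), (2,2,1), (2,2,2)}
[TSO] allowed = {(0,0,1), (0,0,2), (0,2,1), (0,2,2), (1,0,1), (1,0,2), (1,2,1), (1,2,2), (2,0,1), (2,0,2), (2,2,1), (2,2,2)}
[PSO] allowed = {(0,0,1), (0,0,2), (0,2,1), (0,2,2), (1,0,1), (1,0,2), (1,2,1), (1,2,2), (2,0,1), (2,0,2), (2,2,1), (2,2,2)}
target (0,0,2) ∈ {TSO,PSO}

SC:no TSO:yes PSO:yes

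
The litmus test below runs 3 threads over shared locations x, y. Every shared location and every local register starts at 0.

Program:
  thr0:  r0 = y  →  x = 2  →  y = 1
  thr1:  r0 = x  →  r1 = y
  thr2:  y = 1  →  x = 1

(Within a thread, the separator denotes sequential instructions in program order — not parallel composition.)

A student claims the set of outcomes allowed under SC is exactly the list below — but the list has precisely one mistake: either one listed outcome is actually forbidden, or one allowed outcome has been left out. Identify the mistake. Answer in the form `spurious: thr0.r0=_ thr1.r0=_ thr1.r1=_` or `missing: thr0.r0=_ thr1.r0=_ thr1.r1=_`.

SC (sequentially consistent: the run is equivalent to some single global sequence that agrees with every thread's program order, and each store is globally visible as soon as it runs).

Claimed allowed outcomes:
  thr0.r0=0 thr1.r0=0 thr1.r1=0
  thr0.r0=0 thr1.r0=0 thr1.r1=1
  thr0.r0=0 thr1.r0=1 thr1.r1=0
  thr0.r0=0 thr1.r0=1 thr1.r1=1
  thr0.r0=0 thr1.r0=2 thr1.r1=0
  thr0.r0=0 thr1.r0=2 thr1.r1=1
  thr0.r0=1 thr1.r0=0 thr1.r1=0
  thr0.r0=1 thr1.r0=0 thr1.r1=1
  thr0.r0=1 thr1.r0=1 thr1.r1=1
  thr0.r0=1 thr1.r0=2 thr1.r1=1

spurious: thr0.r0=0 thr1.r0=1 thr1.r1=0

outcome vector order: (thr0.r0,thr1.r0,thr1.r1)
under SC → 000 001 011 020 021 100 101 111 121
claimed∖SC = {010}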